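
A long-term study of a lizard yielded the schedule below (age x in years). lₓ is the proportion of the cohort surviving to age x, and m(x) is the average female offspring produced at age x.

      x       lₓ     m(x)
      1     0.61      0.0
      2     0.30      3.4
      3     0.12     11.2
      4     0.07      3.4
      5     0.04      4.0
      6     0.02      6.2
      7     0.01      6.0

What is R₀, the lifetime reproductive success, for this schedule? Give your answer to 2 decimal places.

2.95

R₀ = Σ lₓ m(x):
  age 1: 0.61 × 0.0 = 0.0000
  age 2: 0.30 × 3.4 = 1.0200
  age 3: 0.12 × 11.2 = 1.3440
  age 4: 0.07 × 3.4 = 0.2380
  age 5: 0.04 × 4.0 = 0.1600
  age 6: 0.02 × 6.2 = 0.1240
  age 7: 0.01 × 6.0 = 0.0600
R₀ = 0.0000 + 1.0200 + 1.3440 + 0.2380 + 0.1600 + 0.1240 + 0.0600 = 2.9460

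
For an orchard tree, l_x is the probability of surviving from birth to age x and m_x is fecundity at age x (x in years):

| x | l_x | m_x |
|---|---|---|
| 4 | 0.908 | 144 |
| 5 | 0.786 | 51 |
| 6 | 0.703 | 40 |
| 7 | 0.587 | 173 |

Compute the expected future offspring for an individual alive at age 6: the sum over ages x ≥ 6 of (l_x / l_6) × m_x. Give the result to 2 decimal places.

184.45

l_6 = 0.703. Conditional survival from age 6 to x is l_x / l_6.
  x=6: (0.703/0.703) × 40 = 40.0000
  x=7: (0.587/0.703) × 173 = 144.4538
Sum = 40.0000 + 144.4538 = 184.4538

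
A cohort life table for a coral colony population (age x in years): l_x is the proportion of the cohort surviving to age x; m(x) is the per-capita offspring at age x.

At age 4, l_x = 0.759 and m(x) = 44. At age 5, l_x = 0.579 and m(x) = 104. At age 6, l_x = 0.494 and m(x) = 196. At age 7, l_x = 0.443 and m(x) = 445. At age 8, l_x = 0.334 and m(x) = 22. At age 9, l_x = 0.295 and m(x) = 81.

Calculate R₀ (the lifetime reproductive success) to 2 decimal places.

R₀ = Σ l_x m(x):
  age 4: 0.759 × 44 = 33.3960
  age 5: 0.579 × 104 = 60.2160
  age 6: 0.494 × 196 = 96.8240
  age 7: 0.443 × 445 = 197.1350
  age 8: 0.334 × 22 = 7.3480
  age 9: 0.295 × 81 = 23.8950
R₀ = 33.3960 + 60.2160 + 96.8240 + 197.1350 + 7.3480 + 23.8950 = 418.8140

418.81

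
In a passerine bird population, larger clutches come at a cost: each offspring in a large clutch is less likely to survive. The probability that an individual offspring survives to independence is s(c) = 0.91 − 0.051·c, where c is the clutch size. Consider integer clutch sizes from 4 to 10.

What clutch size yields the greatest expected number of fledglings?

9

Expected fledglings = c × s(c):
  c=4: 4 × 0.706 = 2.824
  c=5: 5 × 0.655 = 3.275
  c=6: 6 × 0.604 = 3.624
  c=7: 7 × 0.553 = 3.871
  c=8: 8 × 0.502 = 4.016
  c=9: 9 × 0.451 = 4.059
  c=10: 10 × 0.400 = 4.000
Maximum at c = 9 (4.059 fledglings).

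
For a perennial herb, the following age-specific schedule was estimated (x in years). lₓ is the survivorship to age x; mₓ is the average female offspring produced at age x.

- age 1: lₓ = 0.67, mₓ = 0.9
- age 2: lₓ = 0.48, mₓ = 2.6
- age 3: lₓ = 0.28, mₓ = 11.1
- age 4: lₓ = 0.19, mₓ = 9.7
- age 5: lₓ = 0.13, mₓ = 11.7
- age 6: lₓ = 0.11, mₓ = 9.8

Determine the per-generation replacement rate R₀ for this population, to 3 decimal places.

R₀ = Σ lₓ mₓ:
  age 1: 0.67 × 0.9 = 0.6030
  age 2: 0.48 × 2.6 = 1.2480
  age 3: 0.28 × 11.1 = 3.1080
  age 4: 0.19 × 9.7 = 1.8430
  age 5: 0.13 × 11.7 = 1.5210
  age 6: 0.11 × 9.8 = 1.0780
R₀ = 0.6030 + 1.2480 + 3.1080 + 1.8430 + 1.5210 + 1.0780 = 9.4010

9.401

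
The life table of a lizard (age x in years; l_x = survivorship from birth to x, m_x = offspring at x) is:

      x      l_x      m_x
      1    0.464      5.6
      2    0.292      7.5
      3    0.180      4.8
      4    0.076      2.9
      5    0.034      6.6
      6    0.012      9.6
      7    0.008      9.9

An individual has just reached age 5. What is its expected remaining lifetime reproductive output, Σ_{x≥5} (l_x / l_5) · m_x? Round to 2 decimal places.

12.32

l_5 = 0.034. Conditional survival from age 5 to x is l_x / l_5.
  x=5: (0.034/0.034) × 6.6 = 6.6000
  x=6: (0.012/0.034) × 9.6 = 3.3882
  x=7: (0.008/0.034) × 9.9 = 2.3294
Sum = 6.6000 + 3.3882 + 2.3294 = 12.3176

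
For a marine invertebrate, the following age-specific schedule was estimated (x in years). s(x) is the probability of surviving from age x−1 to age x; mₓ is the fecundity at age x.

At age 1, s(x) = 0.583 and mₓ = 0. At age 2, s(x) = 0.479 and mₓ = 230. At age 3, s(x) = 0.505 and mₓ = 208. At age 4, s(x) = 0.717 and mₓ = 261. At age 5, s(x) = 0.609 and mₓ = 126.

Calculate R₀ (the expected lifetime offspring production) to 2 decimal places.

127.71

Survivorship from birth: l_x = s_1·s_2·…·s_x.
  l_1 = 0.58300
  l_2 = 0.27926
  l_3 = 0.14102
  l_4 = 0.10111
  l_5 = 0.06158
R₀ = Σ l_x mₓ:
  age 1: 0.58300 × 0 = 0.0000
  age 2: 0.27926 × 230 = 64.2298
  age 3: 0.14102 × 208 = 29.3322
  age 4: 0.10111 × 261 = 26.3897
  age 5: 0.06158 × 126 = 7.7591
R₀ = 0.0000 + 64.2298 + 29.3322 + 26.3897 + 7.7591 = 127.7108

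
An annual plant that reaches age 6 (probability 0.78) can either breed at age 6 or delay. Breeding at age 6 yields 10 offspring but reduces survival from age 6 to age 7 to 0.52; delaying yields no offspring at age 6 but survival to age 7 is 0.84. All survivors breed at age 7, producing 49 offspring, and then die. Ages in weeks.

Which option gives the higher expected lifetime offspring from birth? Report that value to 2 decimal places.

breed at age 6: R₀ = 0.78 × (10 + 0.52 × 49) = 0.78 × 35.4800 = 27.6744
delay to age 7: R₀ = 0.78 × (0.84 × 49) = 0.78 × 41.1600 = 32.1048
Higher: delay to age 7 (32.1048).

32.10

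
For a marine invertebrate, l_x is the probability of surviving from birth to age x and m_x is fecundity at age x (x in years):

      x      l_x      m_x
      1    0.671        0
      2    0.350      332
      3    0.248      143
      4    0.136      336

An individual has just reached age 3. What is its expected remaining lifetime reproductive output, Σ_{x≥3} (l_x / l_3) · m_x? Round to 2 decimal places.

327.26

l_3 = 0.248. Conditional survival from age 3 to x is l_x / l_3.
  x=3: (0.248/0.248) × 143 = 143.0000
  x=4: (0.136/0.248) × 336 = 184.2581
Sum = 143.0000 + 184.2581 = 327.2581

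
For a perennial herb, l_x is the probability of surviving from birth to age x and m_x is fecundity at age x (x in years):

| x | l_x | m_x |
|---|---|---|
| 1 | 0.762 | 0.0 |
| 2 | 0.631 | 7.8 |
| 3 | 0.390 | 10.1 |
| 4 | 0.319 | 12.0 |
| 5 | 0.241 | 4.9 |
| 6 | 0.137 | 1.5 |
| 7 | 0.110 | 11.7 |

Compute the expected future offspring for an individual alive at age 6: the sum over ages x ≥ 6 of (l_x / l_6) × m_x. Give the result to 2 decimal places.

10.89

l_6 = 0.137. Conditional survival from age 6 to x is l_x / l_6.
  x=6: (0.137/0.137) × 1.5 = 1.5000
  x=7: (0.110/0.137) × 11.7 = 9.3942
Sum = 1.5000 + 9.3942 = 10.8942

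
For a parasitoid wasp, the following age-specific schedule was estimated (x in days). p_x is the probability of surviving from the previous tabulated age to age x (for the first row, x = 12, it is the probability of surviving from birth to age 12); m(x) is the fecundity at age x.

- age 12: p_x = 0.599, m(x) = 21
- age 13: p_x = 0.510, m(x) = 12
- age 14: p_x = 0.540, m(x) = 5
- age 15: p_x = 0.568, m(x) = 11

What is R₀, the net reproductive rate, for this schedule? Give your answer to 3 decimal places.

18.100

Survivorship from birth: l_x = p_12·p_13·…·p_x.
  l_12 = 0.59900
  l_13 = 0.30549
  l_14 = 0.16496
  l_15 = 0.09370
R₀ = Σ l_x m(x):
  age 12: 0.59900 × 21 = 12.5790
  age 13: 0.30549 × 12 = 3.6659
  age 14: 0.16496 × 5 = 0.8248
  age 15: 0.09370 × 11 = 1.0307
R₀ = 12.5790 + 3.6659 + 0.8248 + 1.0307 = 18.1004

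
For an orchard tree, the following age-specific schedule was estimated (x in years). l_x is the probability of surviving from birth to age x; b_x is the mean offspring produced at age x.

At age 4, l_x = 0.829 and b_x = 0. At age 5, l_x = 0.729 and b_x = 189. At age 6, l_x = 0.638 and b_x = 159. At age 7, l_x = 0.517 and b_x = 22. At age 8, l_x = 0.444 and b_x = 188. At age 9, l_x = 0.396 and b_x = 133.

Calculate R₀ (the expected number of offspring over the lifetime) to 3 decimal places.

386.737

R₀ = Σ l_x b_x:
  age 4: 0.829 × 0 = 0.0000
  age 5: 0.729 × 189 = 137.7810
  age 6: 0.638 × 159 = 101.4420
  age 7: 0.517 × 22 = 11.3740
  age 8: 0.444 × 188 = 83.4720
  age 9: 0.396 × 133 = 52.6680
R₀ = 0.0000 + 137.7810 + 101.4420 + 11.3740 + 83.4720 + 52.6680 = 386.7370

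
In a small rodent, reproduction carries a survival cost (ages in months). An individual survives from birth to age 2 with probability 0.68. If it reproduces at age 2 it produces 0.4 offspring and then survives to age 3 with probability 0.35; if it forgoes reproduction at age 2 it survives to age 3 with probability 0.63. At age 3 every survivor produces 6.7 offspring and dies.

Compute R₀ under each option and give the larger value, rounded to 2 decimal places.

breed at age 2: R₀ = 0.68 × (0.4 + 0.35 × 6.7) = 0.68 × 2.7450 = 1.8666
delay to age 3: R₀ = 0.68 × (0.63 × 6.7) = 0.68 × 4.2210 = 2.8703
Higher: delay to age 3 (2.8703).

2.87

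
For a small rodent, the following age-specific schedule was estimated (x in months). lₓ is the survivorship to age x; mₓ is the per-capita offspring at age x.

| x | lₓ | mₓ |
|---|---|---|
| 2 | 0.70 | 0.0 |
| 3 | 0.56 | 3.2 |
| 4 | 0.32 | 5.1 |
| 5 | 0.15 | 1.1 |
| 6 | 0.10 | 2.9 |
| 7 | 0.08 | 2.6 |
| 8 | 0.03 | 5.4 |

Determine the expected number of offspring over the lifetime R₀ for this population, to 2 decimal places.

R₀ = Σ lₓ mₓ:
  age 2: 0.70 × 0.0 = 0.0000
  age 3: 0.56 × 3.2 = 1.7920
  age 4: 0.32 × 5.1 = 1.6320
  age 5: 0.15 × 1.1 = 0.1650
  age 6: 0.10 × 2.9 = 0.2900
  age 7: 0.08 × 2.6 = 0.2080
  age 8: 0.03 × 5.4 = 0.1620
R₀ = 0.0000 + 1.7920 + 1.6320 + 0.1650 + 0.2900 + 0.2080 + 0.1620 = 4.2490

4.25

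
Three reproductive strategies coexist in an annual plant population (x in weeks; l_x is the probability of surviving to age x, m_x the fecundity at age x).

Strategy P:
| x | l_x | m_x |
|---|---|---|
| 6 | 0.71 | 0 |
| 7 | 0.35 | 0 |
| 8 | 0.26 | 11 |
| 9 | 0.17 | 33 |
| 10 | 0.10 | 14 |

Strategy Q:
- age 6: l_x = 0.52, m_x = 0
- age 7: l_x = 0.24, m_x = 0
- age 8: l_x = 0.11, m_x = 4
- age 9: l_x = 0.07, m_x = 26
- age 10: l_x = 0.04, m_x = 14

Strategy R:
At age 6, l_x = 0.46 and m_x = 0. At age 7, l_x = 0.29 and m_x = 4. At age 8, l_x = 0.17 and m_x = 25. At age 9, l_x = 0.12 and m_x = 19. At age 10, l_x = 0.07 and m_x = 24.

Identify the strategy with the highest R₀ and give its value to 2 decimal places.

Strategy P: R₀ = 0.71×0 + 0.35×0 + 0.26×11 + 0.17×33 + 0.10×14 = 9.8700
Strategy Q: R₀ = 0.52×0 + 0.24×0 + 0.11×4 + 0.07×26 + 0.04×14 = 2.8200
Strategy R: R₀ = 0.46×0 + 0.29×4 + 0.17×25 + 0.12×19 + 0.07×24 = 9.3700
Highest R₀: strategy P with 9.8700.

9.87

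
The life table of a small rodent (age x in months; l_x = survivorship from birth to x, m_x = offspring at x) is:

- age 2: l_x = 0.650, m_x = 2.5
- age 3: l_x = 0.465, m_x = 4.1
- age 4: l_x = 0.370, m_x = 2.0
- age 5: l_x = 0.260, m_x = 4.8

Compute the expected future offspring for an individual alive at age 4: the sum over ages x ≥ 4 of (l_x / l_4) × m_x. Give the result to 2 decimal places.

5.37

l_4 = 0.370. Conditional survival from age 4 to x is l_x / l_4.
  x=4: (0.370/0.370) × 2.0 = 2.0000
  x=5: (0.260/0.370) × 4.8 = 3.3730
Sum = 2.0000 + 3.3730 = 5.3730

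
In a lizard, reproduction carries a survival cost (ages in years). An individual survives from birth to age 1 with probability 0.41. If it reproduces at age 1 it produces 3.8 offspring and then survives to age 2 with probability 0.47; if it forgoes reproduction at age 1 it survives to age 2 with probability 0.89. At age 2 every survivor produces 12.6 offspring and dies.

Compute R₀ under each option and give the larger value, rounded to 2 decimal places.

4.60

breed at age 1: R₀ = 0.41 × (3.8 + 0.47 × 12.6) = 0.41 × 9.7220 = 3.9860
delay to age 2: R₀ = 0.41 × (0.89 × 12.6) = 0.41 × 11.2140 = 4.5977
Higher: delay to age 2 (4.5977).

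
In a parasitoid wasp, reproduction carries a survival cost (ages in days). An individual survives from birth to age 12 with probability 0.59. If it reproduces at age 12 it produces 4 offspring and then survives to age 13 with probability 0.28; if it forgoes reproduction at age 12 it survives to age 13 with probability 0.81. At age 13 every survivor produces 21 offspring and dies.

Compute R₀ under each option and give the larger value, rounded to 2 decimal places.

breed at age 12: R₀ = 0.59 × (4 + 0.28 × 21) = 0.59 × 9.8800 = 5.8292
delay to age 13: R₀ = 0.59 × (0.81 × 21) = 0.59 × 17.0100 = 10.0359
Higher: delay to age 13 (10.0359).

10.04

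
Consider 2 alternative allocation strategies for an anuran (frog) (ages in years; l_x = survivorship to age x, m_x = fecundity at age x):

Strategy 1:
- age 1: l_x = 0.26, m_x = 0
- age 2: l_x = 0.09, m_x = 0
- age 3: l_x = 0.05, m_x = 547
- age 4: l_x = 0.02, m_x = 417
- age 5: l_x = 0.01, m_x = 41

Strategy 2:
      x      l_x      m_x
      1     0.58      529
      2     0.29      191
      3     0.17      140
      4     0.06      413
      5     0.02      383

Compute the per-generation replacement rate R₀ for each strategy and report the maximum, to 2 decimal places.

418.45

Strategy 1: R₀ = 0.26×0 + 0.09×0 + 0.05×547 + 0.02×417 + 0.01×41 = 36.1000
Strategy 2: R₀ = 0.58×529 + 0.29×191 + 0.17×140 + 0.06×413 + 0.02×383 = 418.4500
Highest R₀: strategy 2 with 418.4500.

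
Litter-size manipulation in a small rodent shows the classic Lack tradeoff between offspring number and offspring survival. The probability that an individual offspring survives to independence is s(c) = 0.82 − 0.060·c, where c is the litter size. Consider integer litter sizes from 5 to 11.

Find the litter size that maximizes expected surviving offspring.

Expected surviving offspring = c × s(c):
  c=5: 5 × 0.520 = 2.600
  c=6: 6 × 0.460 = 2.760
  c=7: 7 × 0.400 = 2.800
  c=8: 8 × 0.340 = 2.720
  c=9: 9 × 0.280 = 2.520
  c=10: 10 × 0.220 = 2.200
  c=11: 11 × 0.160 = 1.760
Maximum at c = 7 (2.800 surviving offspring).

7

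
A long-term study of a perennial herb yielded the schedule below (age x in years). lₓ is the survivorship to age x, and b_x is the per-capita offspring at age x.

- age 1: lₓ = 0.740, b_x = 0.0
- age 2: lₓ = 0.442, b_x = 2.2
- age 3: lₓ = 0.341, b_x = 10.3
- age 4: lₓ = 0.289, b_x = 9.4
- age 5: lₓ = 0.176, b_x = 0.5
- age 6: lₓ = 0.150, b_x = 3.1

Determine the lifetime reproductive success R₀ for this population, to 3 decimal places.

R₀ = Σ lₓ b_x:
  age 1: 0.740 × 0.0 = 0.0000
  age 2: 0.442 × 2.2 = 0.9724
  age 3: 0.341 × 10.3 = 3.5123
  age 4: 0.289 × 9.4 = 2.7166
  age 5: 0.176 × 0.5 = 0.0880
  age 6: 0.150 × 3.1 = 0.4650
R₀ = 0.0000 + 0.9724 + 3.5123 + 2.7166 + 0.0880 + 0.4650 = 7.7543

7.754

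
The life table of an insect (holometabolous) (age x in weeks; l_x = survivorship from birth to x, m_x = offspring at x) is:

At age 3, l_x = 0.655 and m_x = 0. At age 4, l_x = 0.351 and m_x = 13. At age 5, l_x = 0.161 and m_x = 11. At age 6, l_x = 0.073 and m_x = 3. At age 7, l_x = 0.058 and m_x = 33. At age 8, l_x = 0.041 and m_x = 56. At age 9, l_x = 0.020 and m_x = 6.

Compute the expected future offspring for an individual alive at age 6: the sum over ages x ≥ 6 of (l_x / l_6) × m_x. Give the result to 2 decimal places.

62.32

l_6 = 0.073. Conditional survival from age 6 to x is l_x / l_6.
  x=6: (0.073/0.073) × 3 = 3.0000
  x=7: (0.058/0.073) × 33 = 26.2192
  x=8: (0.041/0.073) × 56 = 31.4521
  x=9: (0.020/0.073) × 6 = 1.6438
Sum = 3.0000 + 26.2192 + 31.4521 + 1.6438 = 62.3151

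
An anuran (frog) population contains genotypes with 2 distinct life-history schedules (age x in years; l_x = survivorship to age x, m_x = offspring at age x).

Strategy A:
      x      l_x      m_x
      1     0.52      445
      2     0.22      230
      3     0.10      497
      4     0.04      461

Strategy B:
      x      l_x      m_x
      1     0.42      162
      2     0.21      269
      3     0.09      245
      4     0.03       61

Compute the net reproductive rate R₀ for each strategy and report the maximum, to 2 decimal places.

Strategy A: R₀ = 0.52×445 + 0.22×230 + 0.10×497 + 0.04×461 = 350.1400
Strategy B: R₀ = 0.42×162 + 0.21×269 + 0.09×245 + 0.03×61 = 148.4100
Highest R₀: strategy A with 350.1400.

350.14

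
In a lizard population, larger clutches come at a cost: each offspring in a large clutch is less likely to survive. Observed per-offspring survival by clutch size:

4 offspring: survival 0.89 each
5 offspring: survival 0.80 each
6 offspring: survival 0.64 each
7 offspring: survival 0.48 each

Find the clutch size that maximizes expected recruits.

5

Expected recruits = c × s(c):
  c=4: 4 × 0.89 = 3.560
  c=5: 5 × 0.80 = 4.000
  c=6: 6 × 0.64 = 3.840
  c=7: 7 × 0.48 = 3.360
Maximum at c = 5 (4.000 recruits).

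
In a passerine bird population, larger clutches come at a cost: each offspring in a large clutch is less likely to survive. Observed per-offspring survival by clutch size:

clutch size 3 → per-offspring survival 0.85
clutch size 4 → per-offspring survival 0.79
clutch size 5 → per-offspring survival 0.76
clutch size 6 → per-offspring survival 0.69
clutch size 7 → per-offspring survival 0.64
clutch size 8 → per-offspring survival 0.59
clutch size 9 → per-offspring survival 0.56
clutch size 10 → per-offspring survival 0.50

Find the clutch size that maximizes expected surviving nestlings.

Expected surviving nestlings = c × s(c):
  c=3: 3 × 0.85 = 2.550
  c=4: 4 × 0.79 = 3.160
  c=5: 5 × 0.76 = 3.800
  c=6: 6 × 0.69 = 4.140
  c=7: 7 × 0.64 = 4.480
  c=8: 8 × 0.59 = 4.720
  c=9: 9 × 0.56 = 5.040
  c=10: 10 × 0.50 = 5.000
Maximum at c = 9 (5.040 surviving nestlings).

9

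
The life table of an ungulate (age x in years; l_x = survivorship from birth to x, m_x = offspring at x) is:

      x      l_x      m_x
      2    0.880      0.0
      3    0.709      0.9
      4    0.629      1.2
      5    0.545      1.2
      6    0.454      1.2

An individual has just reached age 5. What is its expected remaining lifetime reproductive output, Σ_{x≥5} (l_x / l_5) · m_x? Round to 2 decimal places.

2.20

l_5 = 0.545. Conditional survival from age 5 to x is l_x / l_5.
  x=5: (0.545/0.545) × 1.2 = 1.2000
  x=6: (0.454/0.545) × 1.2 = 0.9996
Sum = 1.2000 + 0.9996 = 2.1996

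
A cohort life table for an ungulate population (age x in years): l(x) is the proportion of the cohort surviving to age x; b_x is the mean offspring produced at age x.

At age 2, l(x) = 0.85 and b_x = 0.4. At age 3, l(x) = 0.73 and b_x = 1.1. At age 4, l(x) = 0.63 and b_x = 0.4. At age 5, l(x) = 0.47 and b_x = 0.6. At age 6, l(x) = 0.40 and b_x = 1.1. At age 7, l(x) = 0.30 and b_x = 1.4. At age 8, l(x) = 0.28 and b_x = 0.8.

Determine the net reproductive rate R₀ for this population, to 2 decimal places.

R₀ = Σ l(x) b_x:
  age 2: 0.85 × 0.4 = 0.3400
  age 3: 0.73 × 1.1 = 0.8030
  age 4: 0.63 × 0.4 = 0.2520
  age 5: 0.47 × 0.6 = 0.2820
  age 6: 0.40 × 1.1 = 0.4400
  age 7: 0.30 × 1.4 = 0.4200
  age 8: 0.28 × 0.8 = 0.2240
R₀ = 0.3400 + 0.8030 + 0.2520 + 0.2820 + 0.4400 + 0.4200 + 0.2240 = 2.7610

2.76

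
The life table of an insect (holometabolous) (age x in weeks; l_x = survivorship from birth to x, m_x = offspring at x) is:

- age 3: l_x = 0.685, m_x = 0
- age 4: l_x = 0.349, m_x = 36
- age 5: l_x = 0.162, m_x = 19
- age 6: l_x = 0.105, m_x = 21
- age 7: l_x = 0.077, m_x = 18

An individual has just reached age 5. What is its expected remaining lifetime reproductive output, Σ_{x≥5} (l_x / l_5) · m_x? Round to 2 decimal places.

41.17

l_5 = 0.162. Conditional survival from age 5 to x is l_x / l_5.
  x=5: (0.162/0.162) × 19 = 19.0000
  x=6: (0.105/0.162) × 21 = 13.6111
  x=7: (0.077/0.162) × 18 = 8.5556
Sum = 19.0000 + 13.6111 + 8.5556 = 41.1667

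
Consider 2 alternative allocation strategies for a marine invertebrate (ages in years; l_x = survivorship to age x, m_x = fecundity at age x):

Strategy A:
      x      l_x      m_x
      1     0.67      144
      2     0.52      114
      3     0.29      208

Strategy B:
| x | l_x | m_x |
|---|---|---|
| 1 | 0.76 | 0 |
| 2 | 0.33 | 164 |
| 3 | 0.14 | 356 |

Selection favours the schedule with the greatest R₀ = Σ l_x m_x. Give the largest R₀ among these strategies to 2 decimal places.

216.08

Strategy A: R₀ = 0.67×144 + 0.52×114 + 0.29×208 = 216.0800
Strategy B: R₀ = 0.76×0 + 0.33×164 + 0.14×356 = 103.9600
Highest R₀: strategy A with 216.0800.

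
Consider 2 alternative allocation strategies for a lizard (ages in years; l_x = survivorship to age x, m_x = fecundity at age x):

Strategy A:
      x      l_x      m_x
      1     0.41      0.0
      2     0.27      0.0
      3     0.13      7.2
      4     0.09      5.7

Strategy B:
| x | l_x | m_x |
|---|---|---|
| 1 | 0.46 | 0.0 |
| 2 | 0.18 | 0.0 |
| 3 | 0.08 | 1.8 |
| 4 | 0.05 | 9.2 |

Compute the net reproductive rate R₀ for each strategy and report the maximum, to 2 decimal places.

Strategy A: R₀ = 0.41×0.0 + 0.27×0.0 + 0.13×7.2 + 0.09×5.7 = 1.4490
Strategy B: R₀ = 0.46×0.0 + 0.18×0.0 + 0.08×1.8 + 0.05×9.2 = 0.6040
Highest R₀: strategy A with 1.4490.

1.45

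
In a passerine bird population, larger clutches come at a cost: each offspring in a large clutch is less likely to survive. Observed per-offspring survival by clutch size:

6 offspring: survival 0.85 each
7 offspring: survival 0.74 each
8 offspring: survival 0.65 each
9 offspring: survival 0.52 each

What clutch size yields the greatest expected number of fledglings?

Expected fledglings = c × s(c):
  c=6: 6 × 0.85 = 5.100
  c=7: 7 × 0.74 = 5.180
  c=8: 8 × 0.65 = 5.200
  c=9: 9 × 0.52 = 4.680
Maximum at c = 8 (5.200 fledglings).

8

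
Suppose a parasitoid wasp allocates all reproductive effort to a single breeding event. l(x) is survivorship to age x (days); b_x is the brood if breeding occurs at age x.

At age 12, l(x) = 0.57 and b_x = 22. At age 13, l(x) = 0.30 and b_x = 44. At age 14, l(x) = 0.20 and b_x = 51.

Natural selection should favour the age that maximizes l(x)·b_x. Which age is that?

13

Expected offspring if breeding at age x = l(x) × b_x:
  age 12: 0.57 × 22 = 12.540
  age 13: 0.30 × 44 = 13.200
  age 14: 0.20 × 51 = 10.200
Maximum at age 13 (13.200).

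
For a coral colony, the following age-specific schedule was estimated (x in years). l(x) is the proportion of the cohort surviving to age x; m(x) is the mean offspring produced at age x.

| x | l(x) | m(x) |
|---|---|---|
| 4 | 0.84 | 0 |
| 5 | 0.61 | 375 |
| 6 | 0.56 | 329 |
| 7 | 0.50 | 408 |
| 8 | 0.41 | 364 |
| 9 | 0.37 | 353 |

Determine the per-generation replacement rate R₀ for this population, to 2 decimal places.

R₀ = Σ l(x) m(x):
  age 4: 0.84 × 0 = 0.0000
  age 5: 0.61 × 375 = 228.7500
  age 6: 0.56 × 329 = 184.2400
  age 7: 0.50 × 408 = 204.0000
  age 8: 0.41 × 364 = 149.2400
  age 9: 0.37 × 353 = 130.6100
R₀ = 0.0000 + 228.7500 + 184.2400 + 204.0000 + 149.2400 + 130.6100 = 896.8400

896.84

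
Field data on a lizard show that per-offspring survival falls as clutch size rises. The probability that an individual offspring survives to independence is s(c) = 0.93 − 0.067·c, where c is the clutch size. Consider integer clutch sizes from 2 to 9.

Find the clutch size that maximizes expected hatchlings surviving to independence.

7

Expected hatchlings surviving to independence = c × s(c):
  c=2: 2 × 0.796 = 1.592
  c=3: 3 × 0.729 = 2.187
  c=4: 4 × 0.662 = 2.648
  c=5: 5 × 0.595 = 2.975
  c=6: 6 × 0.528 = 3.168
  c=7: 7 × 0.461 = 3.227
  c=8: 8 × 0.394 = 3.152
  c=9: 9 × 0.327 = 2.943
Maximum at c = 7 (3.227 hatchlings surviving to independence).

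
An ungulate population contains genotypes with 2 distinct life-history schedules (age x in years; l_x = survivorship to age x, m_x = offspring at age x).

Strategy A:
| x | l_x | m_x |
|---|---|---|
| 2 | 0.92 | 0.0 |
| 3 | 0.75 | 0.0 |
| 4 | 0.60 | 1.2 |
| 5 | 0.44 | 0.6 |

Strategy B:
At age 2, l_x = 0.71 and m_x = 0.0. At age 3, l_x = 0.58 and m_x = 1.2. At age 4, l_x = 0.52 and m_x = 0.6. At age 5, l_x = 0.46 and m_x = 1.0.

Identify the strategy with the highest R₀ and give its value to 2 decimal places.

1.47

Strategy A: R₀ = 0.92×0.0 + 0.75×0.0 + 0.60×1.2 + 0.44×0.6 = 0.9840
Strategy B: R₀ = 0.71×0.0 + 0.58×1.2 + 0.52×0.6 + 0.46×1.0 = 1.4680
Highest R₀: strategy B with 1.4680.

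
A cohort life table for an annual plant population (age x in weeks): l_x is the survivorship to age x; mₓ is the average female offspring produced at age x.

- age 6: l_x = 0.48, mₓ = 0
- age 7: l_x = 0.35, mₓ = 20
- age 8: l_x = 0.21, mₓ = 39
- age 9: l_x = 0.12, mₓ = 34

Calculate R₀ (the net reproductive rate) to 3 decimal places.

19.270

R₀ = Σ l_x mₓ:
  age 6: 0.48 × 0 = 0.0000
  age 7: 0.35 × 20 = 7.0000
  age 8: 0.21 × 39 = 8.1900
  age 9: 0.12 × 34 = 4.0800
R₀ = 0.0000 + 7.0000 + 8.1900 + 4.0800 = 19.2700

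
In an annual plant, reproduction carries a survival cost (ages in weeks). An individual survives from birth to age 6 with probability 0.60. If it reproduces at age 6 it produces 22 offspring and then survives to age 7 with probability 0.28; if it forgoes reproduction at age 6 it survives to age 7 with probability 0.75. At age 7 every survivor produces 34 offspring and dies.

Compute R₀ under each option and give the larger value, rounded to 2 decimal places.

breed at age 6: R₀ = 0.60 × (22 + 0.28 × 34) = 0.60 × 31.5200 = 18.9120
delay to age 7: R₀ = 0.60 × (0.75 × 34) = 0.60 × 25.5000 = 15.3000
Higher: breed at age 6 (18.9120).

18.91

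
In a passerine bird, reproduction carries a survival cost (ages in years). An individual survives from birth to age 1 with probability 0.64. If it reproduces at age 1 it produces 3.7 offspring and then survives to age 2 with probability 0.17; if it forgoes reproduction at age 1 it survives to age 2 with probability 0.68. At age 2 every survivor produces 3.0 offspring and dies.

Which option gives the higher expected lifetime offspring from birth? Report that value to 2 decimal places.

2.69

breed at age 1: R₀ = 0.64 × (3.7 + 0.17 × 3.0) = 0.64 × 4.2100 = 2.6944
delay to age 2: R₀ = 0.64 × (0.68 × 3.0) = 0.64 × 2.0400 = 1.3056
Higher: breed at age 1 (2.6944).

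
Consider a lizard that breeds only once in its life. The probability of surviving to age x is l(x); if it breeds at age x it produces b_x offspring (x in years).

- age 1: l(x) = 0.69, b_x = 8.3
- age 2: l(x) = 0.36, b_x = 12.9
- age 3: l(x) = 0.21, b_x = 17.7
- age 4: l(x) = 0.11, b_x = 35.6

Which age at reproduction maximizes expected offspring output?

Expected offspring if breeding at age x = l(x) × b_x:
  age 1: 0.69 × 8.3 = 5.727
  age 2: 0.36 × 12.9 = 4.644
  age 3: 0.21 × 17.7 = 3.717
  age 4: 0.11 × 35.6 = 3.916
Maximum at age 1 (5.727).

1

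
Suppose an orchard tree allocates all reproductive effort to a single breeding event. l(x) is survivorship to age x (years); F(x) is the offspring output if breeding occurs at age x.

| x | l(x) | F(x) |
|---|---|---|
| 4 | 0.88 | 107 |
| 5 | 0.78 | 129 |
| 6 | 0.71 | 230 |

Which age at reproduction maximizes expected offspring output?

Expected offspring if breeding at age x = l(x) × F(x):
  age 4: 0.88 × 107 = 94.160
  age 5: 0.78 × 129 = 100.620
  age 6: 0.71 × 230 = 163.300
Maximum at age 6 (163.300).

6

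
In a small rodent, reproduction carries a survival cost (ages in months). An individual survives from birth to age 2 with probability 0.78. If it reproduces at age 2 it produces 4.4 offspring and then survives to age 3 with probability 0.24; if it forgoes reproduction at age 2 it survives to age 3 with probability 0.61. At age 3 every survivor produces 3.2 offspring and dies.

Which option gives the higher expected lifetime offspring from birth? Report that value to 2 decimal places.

breed at age 2: R₀ = 0.78 × (4.4 + 0.24 × 3.2) = 0.78 × 5.1680 = 4.0310
delay to age 3: R₀ = 0.78 × (0.61 × 3.2) = 0.78 × 1.9520 = 1.5226
Higher: breed at age 2 (4.0310).

4.03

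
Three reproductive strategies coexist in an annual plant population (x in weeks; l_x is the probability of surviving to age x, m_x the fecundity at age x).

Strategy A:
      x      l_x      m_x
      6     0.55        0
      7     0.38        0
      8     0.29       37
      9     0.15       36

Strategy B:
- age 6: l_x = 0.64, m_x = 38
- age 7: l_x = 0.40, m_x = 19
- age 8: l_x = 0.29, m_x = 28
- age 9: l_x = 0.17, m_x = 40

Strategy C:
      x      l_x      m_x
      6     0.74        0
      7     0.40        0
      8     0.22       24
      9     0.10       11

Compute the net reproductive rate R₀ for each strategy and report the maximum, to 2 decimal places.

46.84

Strategy A: R₀ = 0.55×0 + 0.38×0 + 0.29×37 + 0.15×36 = 16.1300
Strategy B: R₀ = 0.64×38 + 0.40×19 + 0.29×28 + 0.17×40 = 46.8400
Strategy C: R₀ = 0.74×0 + 0.40×0 + 0.22×24 + 0.10×11 = 6.3800
Highest R₀: strategy B with 46.8400.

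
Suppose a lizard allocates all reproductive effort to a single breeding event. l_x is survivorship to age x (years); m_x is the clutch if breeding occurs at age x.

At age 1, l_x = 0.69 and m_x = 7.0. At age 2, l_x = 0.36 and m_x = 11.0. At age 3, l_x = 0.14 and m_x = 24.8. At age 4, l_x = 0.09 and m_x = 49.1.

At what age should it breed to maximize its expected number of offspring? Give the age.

1

Expected offspring if breeding at age x = l_x × m_x:
  age 1: 0.69 × 7.0 = 4.830
  age 2: 0.36 × 11.0 = 3.960
  age 3: 0.14 × 24.8 = 3.472
  age 4: 0.09 × 49.1 = 4.419
Maximum at age 1 (4.830).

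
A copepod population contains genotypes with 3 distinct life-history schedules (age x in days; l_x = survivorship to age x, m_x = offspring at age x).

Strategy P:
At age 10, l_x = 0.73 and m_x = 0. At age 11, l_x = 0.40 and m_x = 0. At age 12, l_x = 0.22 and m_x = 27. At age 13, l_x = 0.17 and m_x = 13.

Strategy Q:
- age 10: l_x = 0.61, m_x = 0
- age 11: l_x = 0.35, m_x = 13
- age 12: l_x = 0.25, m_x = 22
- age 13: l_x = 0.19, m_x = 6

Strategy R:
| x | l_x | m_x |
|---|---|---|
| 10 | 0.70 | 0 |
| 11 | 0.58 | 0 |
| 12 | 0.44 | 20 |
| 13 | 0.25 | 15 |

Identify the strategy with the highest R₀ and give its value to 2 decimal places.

12.55

Strategy P: R₀ = 0.73×0 + 0.40×0 + 0.22×27 + 0.17×13 = 8.1500
Strategy Q: R₀ = 0.61×0 + 0.35×13 + 0.25×22 + 0.19×6 = 11.1900
Strategy R: R₀ = 0.70×0 + 0.58×0 + 0.44×20 + 0.25×15 = 12.5500
Highest R₀: strategy R with 12.5500.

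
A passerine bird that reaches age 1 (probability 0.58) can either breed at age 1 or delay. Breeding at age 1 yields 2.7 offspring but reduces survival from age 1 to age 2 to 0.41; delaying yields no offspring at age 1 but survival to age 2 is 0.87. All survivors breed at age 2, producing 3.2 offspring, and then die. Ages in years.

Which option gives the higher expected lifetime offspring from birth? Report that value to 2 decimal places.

breed at age 1: R₀ = 0.58 × (2.7 + 0.41 × 3.2) = 0.58 × 4.0120 = 2.3270
delay to age 2: R₀ = 0.58 × (0.87 × 3.2) = 0.58 × 2.7840 = 1.6147
Higher: breed at age 1 (2.3270).

2.33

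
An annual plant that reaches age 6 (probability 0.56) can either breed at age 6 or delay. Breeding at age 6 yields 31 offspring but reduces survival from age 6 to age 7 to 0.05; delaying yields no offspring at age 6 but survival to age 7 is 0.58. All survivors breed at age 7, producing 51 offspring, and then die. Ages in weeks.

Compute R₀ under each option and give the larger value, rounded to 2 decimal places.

breed at age 6: R₀ = 0.56 × (31 + 0.05 × 51) = 0.56 × 33.5500 = 18.7880
delay to age 7: R₀ = 0.56 × (0.58 × 51) = 0.56 × 29.5800 = 16.5648
Higher: breed at age 6 (18.7880).

18.79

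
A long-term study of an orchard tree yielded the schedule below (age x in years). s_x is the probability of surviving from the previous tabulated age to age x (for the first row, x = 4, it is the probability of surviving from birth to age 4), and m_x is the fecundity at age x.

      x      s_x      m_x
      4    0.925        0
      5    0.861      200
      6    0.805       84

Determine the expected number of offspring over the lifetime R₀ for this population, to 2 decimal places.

213.14

Survivorship from birth: l_x = s_4·s_5·…·s_x.
  l_4 = 0.92500
  l_5 = 0.79643
  l_6 = 0.64112
R₀ = Σ l_x m_x:
  age 4: 0.92500 × 0 = 0.0000
  age 5: 0.79643 × 200 = 159.2860
  age 6: 0.64112 × 84 = 53.8541
R₀ = 0.0000 + 159.2860 + 53.8541 = 213.1401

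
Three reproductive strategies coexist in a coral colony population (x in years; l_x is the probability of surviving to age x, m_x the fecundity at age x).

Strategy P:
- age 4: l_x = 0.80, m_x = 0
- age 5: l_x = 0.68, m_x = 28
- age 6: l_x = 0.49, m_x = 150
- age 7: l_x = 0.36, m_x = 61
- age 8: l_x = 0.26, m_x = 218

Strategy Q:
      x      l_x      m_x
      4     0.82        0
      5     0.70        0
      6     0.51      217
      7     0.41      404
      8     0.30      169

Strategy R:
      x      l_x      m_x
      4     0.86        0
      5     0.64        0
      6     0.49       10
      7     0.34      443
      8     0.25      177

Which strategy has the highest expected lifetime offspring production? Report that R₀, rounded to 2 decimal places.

Strategy P: R₀ = 0.80×0 + 0.68×28 + 0.49×150 + 0.36×61 + 0.26×218 = 171.1800
Strategy Q: R₀ = 0.82×0 + 0.70×0 + 0.51×217 + 0.41×404 + 0.30×169 = 327.0100
Strategy R: R₀ = 0.86×0 + 0.64×0 + 0.49×10 + 0.34×443 + 0.25×177 = 199.7700
Highest R₀: strategy Q with 327.0100.

327.01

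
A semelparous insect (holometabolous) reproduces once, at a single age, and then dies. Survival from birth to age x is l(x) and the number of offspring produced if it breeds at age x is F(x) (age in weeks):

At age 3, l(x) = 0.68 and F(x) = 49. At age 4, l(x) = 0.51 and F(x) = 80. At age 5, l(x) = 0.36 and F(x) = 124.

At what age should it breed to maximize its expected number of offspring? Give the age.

Expected offspring if breeding at age x = l(x) × F(x):
  age 3: 0.68 × 49 = 33.320
  age 4: 0.51 × 80 = 40.800
  age 5: 0.36 × 124 = 44.640
Maximum at age 5 (44.640).

5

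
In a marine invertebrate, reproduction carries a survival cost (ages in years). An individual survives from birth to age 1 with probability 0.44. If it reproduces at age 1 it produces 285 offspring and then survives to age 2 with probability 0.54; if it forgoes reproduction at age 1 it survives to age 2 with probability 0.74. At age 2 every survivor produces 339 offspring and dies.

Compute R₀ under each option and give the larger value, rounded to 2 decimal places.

205.95

breed at age 1: R₀ = 0.44 × (285 + 0.54 × 339) = 0.44 × 468.0600 = 205.9464
delay to age 2: R₀ = 0.44 × (0.74 × 339) = 0.44 × 250.8600 = 110.3784
Higher: breed at age 1 (205.9464).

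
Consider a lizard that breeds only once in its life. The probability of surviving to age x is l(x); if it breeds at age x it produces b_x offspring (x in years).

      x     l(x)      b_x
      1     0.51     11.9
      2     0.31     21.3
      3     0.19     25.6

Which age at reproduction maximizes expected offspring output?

Expected offspring if breeding at age x = l(x) × b_x:
  age 1: 0.51 × 11.9 = 6.069
  age 2: 0.31 × 21.3 = 6.603
  age 3: 0.19 × 25.6 = 4.864
Maximum at age 2 (6.603).

2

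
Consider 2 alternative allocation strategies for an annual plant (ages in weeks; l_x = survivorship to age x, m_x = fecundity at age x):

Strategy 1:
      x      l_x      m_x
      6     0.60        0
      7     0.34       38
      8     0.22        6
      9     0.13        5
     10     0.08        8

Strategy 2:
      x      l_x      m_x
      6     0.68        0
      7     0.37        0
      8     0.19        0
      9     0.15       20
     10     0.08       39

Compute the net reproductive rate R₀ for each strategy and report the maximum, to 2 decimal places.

15.53

Strategy 1: R₀ = 0.60×0 + 0.34×38 + 0.22×6 + 0.13×5 + 0.08×8 = 15.5300
Strategy 2: R₀ = 0.68×0 + 0.37×0 + 0.19×0 + 0.15×20 + 0.08×39 = 6.1200
Highest R₀: strategy 1 with 15.5300.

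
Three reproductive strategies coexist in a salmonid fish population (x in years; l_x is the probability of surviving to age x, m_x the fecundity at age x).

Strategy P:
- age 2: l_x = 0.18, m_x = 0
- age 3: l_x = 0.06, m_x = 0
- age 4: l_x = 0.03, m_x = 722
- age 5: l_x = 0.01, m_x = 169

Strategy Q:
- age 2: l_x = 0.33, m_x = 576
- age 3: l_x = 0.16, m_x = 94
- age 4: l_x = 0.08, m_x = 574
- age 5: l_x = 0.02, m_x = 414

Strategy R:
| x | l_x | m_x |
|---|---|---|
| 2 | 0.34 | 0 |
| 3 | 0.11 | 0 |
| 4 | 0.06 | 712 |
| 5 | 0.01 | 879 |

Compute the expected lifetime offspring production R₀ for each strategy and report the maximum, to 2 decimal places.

Strategy P: R₀ = 0.18×0 + 0.06×0 + 0.03×722 + 0.01×169 = 23.3500
Strategy Q: R₀ = 0.33×576 + 0.16×94 + 0.08×574 + 0.02×414 = 259.3200
Strategy R: R₀ = 0.34×0 + 0.11×0 + 0.06×712 + 0.01×879 = 51.5100
Highest R₀: strategy Q with 259.3200.

259.32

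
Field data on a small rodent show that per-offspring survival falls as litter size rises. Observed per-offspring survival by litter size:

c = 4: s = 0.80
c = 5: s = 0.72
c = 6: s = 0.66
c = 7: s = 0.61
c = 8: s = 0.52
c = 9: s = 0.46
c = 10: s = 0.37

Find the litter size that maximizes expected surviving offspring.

7

Expected surviving offspring = c × s(c):
  c=4: 4 × 0.80 = 3.200
  c=5: 5 × 0.72 = 3.600
  c=6: 6 × 0.66 = 3.960
  c=7: 7 × 0.61 = 4.270
  c=8: 8 × 0.52 = 4.160
  c=9: 9 × 0.46 = 4.140
  c=10: 10 × 0.37 = 3.700
Maximum at c = 7 (4.270 surviving offspring).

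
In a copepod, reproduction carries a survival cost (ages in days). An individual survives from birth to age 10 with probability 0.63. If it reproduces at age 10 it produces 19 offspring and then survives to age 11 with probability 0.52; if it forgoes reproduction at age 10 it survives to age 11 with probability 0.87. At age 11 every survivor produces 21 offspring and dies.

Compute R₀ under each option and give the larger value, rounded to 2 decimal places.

breed at age 10: R₀ = 0.63 × (19 + 0.52 × 21) = 0.63 × 29.9200 = 18.8496
delay to age 11: R₀ = 0.63 × (0.87 × 21) = 0.63 × 18.2700 = 11.5101
Higher: breed at age 10 (18.8496).

18.85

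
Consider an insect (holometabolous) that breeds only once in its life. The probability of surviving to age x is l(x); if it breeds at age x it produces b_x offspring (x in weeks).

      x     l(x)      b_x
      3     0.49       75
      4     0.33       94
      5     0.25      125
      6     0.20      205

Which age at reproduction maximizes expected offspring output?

6

Expected offspring if breeding at age x = l(x) × b_x:
  age 3: 0.49 × 75 = 36.750
  age 4: 0.33 × 94 = 31.020
  age 5: 0.25 × 125 = 31.250
  age 6: 0.20 × 205 = 41.000
Maximum at age 6 (41.000).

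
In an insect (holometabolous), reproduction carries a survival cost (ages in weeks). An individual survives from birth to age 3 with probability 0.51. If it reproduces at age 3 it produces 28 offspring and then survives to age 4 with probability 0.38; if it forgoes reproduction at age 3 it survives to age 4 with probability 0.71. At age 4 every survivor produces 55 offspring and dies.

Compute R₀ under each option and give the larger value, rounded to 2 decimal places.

breed at age 3: R₀ = 0.51 × (28 + 0.38 × 55) = 0.51 × 48.9000 = 24.9390
delay to age 4: R₀ = 0.51 × (0.71 × 55) = 0.51 × 39.0500 = 19.9155
Higher: breed at age 3 (24.9390).

24.94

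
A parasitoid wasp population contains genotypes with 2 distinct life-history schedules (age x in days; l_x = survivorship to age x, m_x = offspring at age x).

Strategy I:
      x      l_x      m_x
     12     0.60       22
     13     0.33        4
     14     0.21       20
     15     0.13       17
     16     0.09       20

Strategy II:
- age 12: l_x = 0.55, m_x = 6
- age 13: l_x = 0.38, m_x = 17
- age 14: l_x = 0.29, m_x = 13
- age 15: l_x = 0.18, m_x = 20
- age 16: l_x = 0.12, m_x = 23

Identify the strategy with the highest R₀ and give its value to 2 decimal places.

22.73

Strategy I: R₀ = 0.60×22 + 0.33×4 + 0.21×20 + 0.13×17 + 0.09×20 = 22.7300
Strategy II: R₀ = 0.55×6 + 0.38×17 + 0.29×13 + 0.18×20 + 0.12×23 = 19.8900
Highest R₀: strategy I with 22.7300.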